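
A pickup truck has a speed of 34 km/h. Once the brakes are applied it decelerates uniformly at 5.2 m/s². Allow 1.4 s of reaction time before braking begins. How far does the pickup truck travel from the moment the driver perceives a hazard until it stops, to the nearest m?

Total stopping distance ≈ 22 m

34 km/h ÷ 3.6 = 9.4444 m/s.
Reaction distance = v·t_r = 9.4444 × 1.4 = 13.222 m.
Braking distance = v²/(2a) = 9.4444² / (2 × 5.200) = 89.197 / 10.400 = 8.577 m.
Total = 13.222 + 8.577 = 21.799 m.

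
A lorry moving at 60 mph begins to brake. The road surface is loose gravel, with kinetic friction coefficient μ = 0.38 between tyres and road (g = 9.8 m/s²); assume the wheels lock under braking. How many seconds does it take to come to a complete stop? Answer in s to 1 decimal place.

Braking time ≈ 7.2 s

60 mph × 0.44704 = 26.8224 m/s.
a = μg = 0.38 × 9.8 = 3.724 m/s².
Braking time = v/a = 26.8224 / 3.724 = 7.203 s.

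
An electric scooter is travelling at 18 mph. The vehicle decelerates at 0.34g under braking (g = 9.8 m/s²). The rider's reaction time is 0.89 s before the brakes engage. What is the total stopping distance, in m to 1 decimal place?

Total stopping distance ≈ 16.9 m

18 mph × 0.44704 = 8.0467 m/s.
a = 0.34 × 9.8 = 3.332 m/s².
Reaction distance = v·t_r = 8.0467 × 0.89 = 7.162 m.
Braking distance = v²/(2a) = 8.0467² / (2 × 3.332) = 64.749 / 6.664 = 9.716 m.
Total = 7.162 + 9.716 = 16.878 m.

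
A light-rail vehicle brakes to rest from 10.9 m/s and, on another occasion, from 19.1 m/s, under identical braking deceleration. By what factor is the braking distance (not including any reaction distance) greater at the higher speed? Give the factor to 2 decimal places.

Factor ≈ 3.07

Braking distance d = v²/(2a), so with a fixed, d ∝ v².
Factor = (19.1/10.9)² = 1.7523² = 3.0706.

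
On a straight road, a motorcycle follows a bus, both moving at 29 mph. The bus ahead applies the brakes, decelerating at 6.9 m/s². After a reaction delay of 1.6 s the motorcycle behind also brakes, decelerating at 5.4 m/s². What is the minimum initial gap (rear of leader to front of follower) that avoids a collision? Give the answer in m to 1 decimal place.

Minimum gap ≈ 24.1 m

29 mph × 0.44704 = 12.9642 m/s.
Leader travels v²/(2a_L) = 168.070 / 13.800 = 12.179 m before stopping.
Follower covers v·t_r = 12.9642 × 1.6 = 20.743 m while reacting, then v²/(2a_F) = 168.070 / 10.800 = 15.562 m while braking, for a total of 20.743 + 15.562 = 36.305 m.
Since a_F ≤ a_L and the follower starts braking later, the follower is never slower than the leader, so the closest approach is when both have stopped.
Minimum gap = 36.305 − 12.179 = 24.126 m.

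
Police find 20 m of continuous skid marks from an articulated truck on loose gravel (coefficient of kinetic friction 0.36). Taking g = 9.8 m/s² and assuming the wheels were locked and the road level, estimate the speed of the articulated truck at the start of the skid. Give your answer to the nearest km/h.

Initial speed ≈ 43 km/h

Deceleration a = μg = 0.36 × 9.8 = 3.528 m/s².
v = √(2a·d) = √(2 × 3.528 × 20) = √141.120 = 11.8794 m/s.
= 11.8794 × 3.6 = 42.766 km/h.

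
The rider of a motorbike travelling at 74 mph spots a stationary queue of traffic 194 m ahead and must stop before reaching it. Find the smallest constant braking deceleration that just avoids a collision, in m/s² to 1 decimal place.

Required deceleration ≈ 2.8 m/s²

74 mph × 0.44704 = 33.0810 m/s.
v² = 2a·d ⇒ a = v²/(2d) = 33.0810² / (2 × 194.000) = 1094.353 / 388.000 = 2.8205 m/s².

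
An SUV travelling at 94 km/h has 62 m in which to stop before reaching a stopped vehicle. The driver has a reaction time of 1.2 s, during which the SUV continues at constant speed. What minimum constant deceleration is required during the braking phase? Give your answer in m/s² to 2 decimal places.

94 km/h ÷ 3.6 = 26.1111 m/s.
Distance covered during reaction = 26.1111 × 1.2 = 31.333 m.
Distance available for braking: 62 − 31.333 = 30.667 m.
v² = 2a·d ⇒ a = v²/(2d) = 26.1111² / (2 × 30.667) = 681.790 / 61.334 = 11.1160 m/s².

Required deceleration ≈ 11.12 m/s²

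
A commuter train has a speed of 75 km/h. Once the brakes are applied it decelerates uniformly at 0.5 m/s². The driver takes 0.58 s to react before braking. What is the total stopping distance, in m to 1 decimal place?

Total stopping distance ≈ 446.1 m

75 km/h ÷ 3.6 = 20.8333 m/s.
Reaction distance = v·t_r = 20.8333 × 0.58 = 12.083 m.
Braking distance = v²/(2a) = 20.8333² / (2 × 0.500) = 434.026 / 1.000 = 434.026 m.
Total = 12.083 + 434.026 = 446.109 m.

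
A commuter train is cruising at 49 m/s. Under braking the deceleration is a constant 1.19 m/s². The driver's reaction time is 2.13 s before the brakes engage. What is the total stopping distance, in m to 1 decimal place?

Total stopping distance ≈ 1113.2 m

Reaction distance = v·t_r = 49.0000 × 2.13 = 104.370 m.
Braking distance = v²/(2a) = 49.0000² / (2 × 1.190) = 2401.000 / 2.380 = 1008.824 m.
Total = 104.370 + 1008.824 = 1113.194 m.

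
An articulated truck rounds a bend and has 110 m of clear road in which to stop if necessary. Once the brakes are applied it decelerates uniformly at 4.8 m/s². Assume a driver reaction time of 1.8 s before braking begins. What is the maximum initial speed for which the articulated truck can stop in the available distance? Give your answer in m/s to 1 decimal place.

Stopping distance: v·t_r + v²/(2a) = 110 with t_r = 1.8 s and a = 4.800 m/s².
So v² + 17.280 v − 1056.00 = 0.
Positive root: v = −a·t_r + √((a·t_r)² + 2a·d) = −8.640 + √(74.650 + 1056.00) = 24.9851 m/s.

Maximum speed ≈ 25.0 m/s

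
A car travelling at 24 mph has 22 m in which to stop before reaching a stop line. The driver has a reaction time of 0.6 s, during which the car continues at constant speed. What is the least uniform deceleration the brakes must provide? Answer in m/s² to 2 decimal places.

Required deceleration ≈ 3.70 m/s²

24 mph × 0.44704 = 10.7290 m/s.
Distance covered during reaction = 10.7290 × 0.6 = 6.437 m.
Distance available for braking: 22 − 6.437 = 15.563 m.
v² = 2a·d ⇒ a = v²/(2d) = 10.7290² / (2 × 15.563) = 115.111 / 31.126 = 3.6982 m/s².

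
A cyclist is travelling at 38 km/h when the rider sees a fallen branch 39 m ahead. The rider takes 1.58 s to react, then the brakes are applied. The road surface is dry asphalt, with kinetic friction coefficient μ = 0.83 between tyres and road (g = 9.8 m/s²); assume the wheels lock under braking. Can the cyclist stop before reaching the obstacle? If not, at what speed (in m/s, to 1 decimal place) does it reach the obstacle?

Yes — it stops about 15.5 m short of the obstacle, so it never reaches it

38 km/h ÷ 3.6 = 10.5556 m/s.
a = μg = 0.83 × 9.8 = 8.134 m/s².
Reaction distance = 10.5556 × 1.58 = 16.678 m.
Braking distance = v²/(2a) = 111.421 / 16.268 = 6.849 m.
Total stopping distance = 16.678 + 6.849 = 23.527 m, vs 39 m available — it stops with 39 − 23.527 = 15.473 m to spare.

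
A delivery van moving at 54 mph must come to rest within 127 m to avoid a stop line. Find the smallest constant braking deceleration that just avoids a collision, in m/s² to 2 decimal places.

54 mph × 0.44704 = 24.1402 m/s.
v² = 2a·d ⇒ a = v²/(2d) = 24.1402² / (2 × 127.000) = 582.749 / 254.000 = 2.2943 m/s².

Required deceleration ≈ 2.29 m/s²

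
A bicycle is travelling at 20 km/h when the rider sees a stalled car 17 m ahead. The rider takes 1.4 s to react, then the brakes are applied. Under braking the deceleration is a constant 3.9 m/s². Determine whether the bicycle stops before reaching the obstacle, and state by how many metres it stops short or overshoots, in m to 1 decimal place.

20 km/h ÷ 3.6 = 5.5556 m/s.
Reaction distance = 5.5556 × 1.4 = 7.778 m.
Braking distance = v²/(2a) = 30.865 / 7.800 = 3.957 m.
Total stopping distance = 7.778 + 3.957 = 11.735 m, vs 17 m available — it stops with 17 − 11.735 = 5.265 m to spare.

Yes — it stops 5.3 m short of the obstacle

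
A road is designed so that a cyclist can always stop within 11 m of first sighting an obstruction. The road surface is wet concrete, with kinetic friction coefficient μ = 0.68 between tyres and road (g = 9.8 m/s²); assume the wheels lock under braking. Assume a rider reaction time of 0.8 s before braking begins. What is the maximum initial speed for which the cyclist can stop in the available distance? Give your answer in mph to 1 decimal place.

a = μg = 0.68 × 9.8 = 6.664 m/s².
Stopping distance: v·t_r + v²/(2a) = 11 with t_r = 0.8 s and a = 6.664 m/s².
So v² + 10.662 v − 146.61 = 0.
Positive root: v = −a·t_r + √((a·t_r)² + 2a·d) = −5.331 + √(28.420 + 146.61) = 7.8989 m/s.
7.8989 m/s ÷ 0.44704 = 17.669 mph.

Maximum speed ≈ 17.7 mph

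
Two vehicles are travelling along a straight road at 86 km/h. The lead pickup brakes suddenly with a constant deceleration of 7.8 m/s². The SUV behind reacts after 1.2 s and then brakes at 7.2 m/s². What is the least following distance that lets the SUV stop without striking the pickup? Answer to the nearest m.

86 km/h ÷ 3.6 = 23.8889 m/s.
Leader travels v²/(2a_L) = 570.680 / 15.600 = 36.582 m before stopping.
Follower covers v·t_r = 23.8889 × 1.2 = 28.667 m while reacting, then v²/(2a_F) = 570.680 / 14.400 = 39.631 m while braking, for a total of 28.667 + 39.631 = 68.298 m.
Since a_F ≤ a_L and the follower starts braking later, the follower is never slower than the leader, so the closest approach is when both have stopped.
Minimum gap = 68.298 − 36.582 = 31.716 m.

Minimum gap ≈ 32 m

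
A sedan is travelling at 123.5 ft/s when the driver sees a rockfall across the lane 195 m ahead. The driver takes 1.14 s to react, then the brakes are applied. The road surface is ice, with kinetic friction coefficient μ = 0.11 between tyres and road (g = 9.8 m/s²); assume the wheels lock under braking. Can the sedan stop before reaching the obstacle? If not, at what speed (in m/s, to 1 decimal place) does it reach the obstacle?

No — it strikes the obstacle at 33.0 m/s

123.5 ft/s × 0.3048 = 37.6428 m/s.
a = μg = 0.11 × 9.8 = 1.078 m/s².
Reaction distance = 37.6428 × 1.14 = 42.913 m.
Braking distance needed to stop: v²/(2a) = 1416.980 / 2.156 = 657.226 m, so total needed = 42.913 + 657.226 = 700.139 m > 195 m — it cannot stop.
Distance remaining when braking begins: 195 − 42.913 = 152.087 m.
v² = v₀² − 2a·d = 1416.980 − 2 × 1.078 × 152.087 = 1089.080 m²/s².
v = √1089.080 = 33.001 m/s.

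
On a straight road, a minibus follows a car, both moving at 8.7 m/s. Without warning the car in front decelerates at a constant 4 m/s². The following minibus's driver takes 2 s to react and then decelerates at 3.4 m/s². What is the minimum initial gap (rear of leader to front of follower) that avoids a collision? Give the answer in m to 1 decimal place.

Leader travels v²/(2a_L) = 75.690 / 8.000 = 9.461 m before stopping.
Follower covers v·t_r = 8.7000 × 2 = 17.400 m while reacting, then v²/(2a_F) = 75.690 / 6.800 = 11.131 m while braking, for a total of 17.400 + 11.131 = 28.531 m.
Since a_F ≤ a_L and the follower starts braking later, the follower is never slower than the leader, so the closest approach is when both have stopped.
Minimum gap = 28.531 − 9.461 = 19.070 m.

Minimum gap ≈ 19.1 m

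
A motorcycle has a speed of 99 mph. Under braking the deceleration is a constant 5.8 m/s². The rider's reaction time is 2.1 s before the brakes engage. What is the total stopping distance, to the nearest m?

99 mph × 0.44704 = 44.2570 m/s.
Reaction distance = v·t_r = 44.2570 × 2.1 = 92.940 m.
Braking distance = v²/(2a) = 44.2570² / (2 × 5.800) = 1958.682 / 11.600 = 168.852 m.
Total = 92.940 + 168.852 = 261.792 m.

Total stopping distance ≈ 262 m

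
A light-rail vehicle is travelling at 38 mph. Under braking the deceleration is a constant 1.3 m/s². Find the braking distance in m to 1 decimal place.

38 mph × 0.44704 = 16.9875 m/s.
Braking distance = v²/(2a) = 16.9875² / (2 × 1.300) = 288.575 / 2.600 = 110.990 m.

Braking distance ≈ 111.0 m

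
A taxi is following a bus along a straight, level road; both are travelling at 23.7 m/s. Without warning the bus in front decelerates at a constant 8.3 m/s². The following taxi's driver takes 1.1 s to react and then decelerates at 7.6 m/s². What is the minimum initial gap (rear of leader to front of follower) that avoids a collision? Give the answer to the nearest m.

Minimum gap ≈ 29 m

Leader travels v²/(2a_L) = 561.690 / 16.600 = 33.837 m before stopping.
Follower covers v·t_r = 23.7000 × 1.1 = 26.070 m while reacting, then v²/(2a_F) = 561.690 / 15.200 = 36.953 m while braking, for a total of 26.070 + 36.953 = 63.023 m.
Since a_F ≤ a_L and the follower starts braking later, the follower is never slower than the leader, so the closest approach is when both have stopped.
Minimum gap = 63.023 − 33.837 = 29.186 m.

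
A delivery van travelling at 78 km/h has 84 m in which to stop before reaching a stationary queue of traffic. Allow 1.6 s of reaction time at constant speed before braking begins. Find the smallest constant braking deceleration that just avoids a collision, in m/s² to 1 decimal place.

78 km/h ÷ 3.6 = 21.6667 m/s.
Distance covered during reaction = 21.6667 × 1.6 = 34.667 m.
Distance available for braking: 84 − 34.667 = 49.333 m.
v² = 2a·d ⇒ a = v²/(2d) = 21.6667² / (2 × 49.333) = 469.446 / 98.666 = 4.7579 m/s².

Required deceleration ≈ 4.8 m/s²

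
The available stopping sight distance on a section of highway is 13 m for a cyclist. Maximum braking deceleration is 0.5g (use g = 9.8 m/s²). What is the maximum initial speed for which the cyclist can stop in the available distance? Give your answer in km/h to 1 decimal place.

a = 0.5 × 9.8 = 4.900 m/s².
v²/(2a) = d ⇒ v = √(2 × 4.900 × 13) = √127.40 = 11.2872 m/s.
11.2872 m/s × 3.6 = 40.634 km/h.

Maximum speed ≈ 40.6 km/h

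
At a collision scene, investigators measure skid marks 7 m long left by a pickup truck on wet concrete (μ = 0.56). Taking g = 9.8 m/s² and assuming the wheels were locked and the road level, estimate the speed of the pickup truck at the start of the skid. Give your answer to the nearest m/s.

Deceleration a = μg = 0.56 × 9.8 = 5.488 m/s².
v = √(2a·d) = √(2 × 5.488 × 7) = √76.832 = 8.7654 m/s.

Initial speed ≈ 9 m/s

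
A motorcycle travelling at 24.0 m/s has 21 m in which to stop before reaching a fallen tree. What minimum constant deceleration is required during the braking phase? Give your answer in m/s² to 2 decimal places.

Required deceleration ≈ 13.71 m/s²

v² = 2a·d ⇒ a = v²/(2d) = 24.0000² / (2 × 21.000) = 576.000 / 42.000 = 13.7143 m/s².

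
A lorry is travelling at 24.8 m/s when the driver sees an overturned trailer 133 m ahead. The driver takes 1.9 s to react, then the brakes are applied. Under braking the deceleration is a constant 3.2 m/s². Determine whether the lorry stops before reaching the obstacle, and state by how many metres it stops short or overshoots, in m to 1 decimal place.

Reaction distance = 24.8000 × 1.9 = 47.120 m.
Braking distance = v²/(2a) = 615.040 / 6.400 = 96.100 m.
Total stopping distance = 47.120 + 96.100 = 143.220 m, vs 133 m available — it cannot stop in time and overshoots by 143.220 − 133 = 10.220 m.

No — it overshoots by 10.2 m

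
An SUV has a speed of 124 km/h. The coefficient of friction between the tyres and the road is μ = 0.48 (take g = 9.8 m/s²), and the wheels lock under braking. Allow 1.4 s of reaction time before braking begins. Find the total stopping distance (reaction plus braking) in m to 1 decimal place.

Total stopping distance ≈ 174.3 m

124 km/h ÷ 3.6 = 34.4444 m/s.
a = μg = 0.48 × 9.8 = 4.704 m/s².
Reaction distance = v·t_r = 34.4444 × 1.4 = 48.222 m.
Braking distance = v²/(2a) = 34.4444² / (2 × 4.704) = 1186.417 / 9.408 = 126.107 m.
Total = 48.222 + 126.107 = 174.329 m.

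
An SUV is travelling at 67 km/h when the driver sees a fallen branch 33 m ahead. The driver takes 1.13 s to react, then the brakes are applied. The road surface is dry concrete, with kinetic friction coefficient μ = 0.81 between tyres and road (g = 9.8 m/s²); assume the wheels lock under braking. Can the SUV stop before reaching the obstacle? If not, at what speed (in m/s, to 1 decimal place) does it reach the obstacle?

No — it strikes the obstacle at 12.5 m/s

67 km/h ÷ 3.6 = 18.6111 m/s.
a = μg = 0.81 × 9.8 = 7.938 m/s².
Reaction distance = 18.6111 × 1.13 = 21.031 m.
Braking distance needed to stop: v²/(2a) = 346.373 / 15.876 = 21.817 m, so total needed = 21.031 + 21.817 = 42.848 m > 33 m — it cannot stop.
Distance remaining when braking begins: 33 − 21.031 = 11.969 m.
v² = v₀² − 2a·d = 346.373 − 2 × 7.938 × 11.969 = 156.353 m²/s².
v = √156.353 = 12.504 m/s.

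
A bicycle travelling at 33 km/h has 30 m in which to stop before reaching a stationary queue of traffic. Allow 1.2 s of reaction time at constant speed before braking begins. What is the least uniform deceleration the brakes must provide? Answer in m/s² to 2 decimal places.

33 km/h ÷ 3.6 = 9.1667 m/s.
Distance covered during reaction = 9.1667 × 1.2 = 11.000 m.
Distance available for braking: 30 − 11.000 = 19.000 m.
v² = 2a·d ⇒ a = v²/(2d) = 9.1667² / (2 × 19.000) = 84.028 / 38.000 = 2.2113 m/s².

Required deceleration ≈ 2.21 m/s²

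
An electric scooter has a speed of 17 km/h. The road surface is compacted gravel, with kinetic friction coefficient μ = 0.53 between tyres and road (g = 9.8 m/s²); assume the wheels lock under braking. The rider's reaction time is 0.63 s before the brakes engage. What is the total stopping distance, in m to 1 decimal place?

17 km/h ÷ 3.6 = 4.7222 m/s.
a = μg = 0.53 × 9.8 = 5.194 m/s².
Reaction distance = v·t_r = 4.7222 × 0.63 = 2.975 m.
Braking distance = v²/(2a) = 4.7222² / (2 × 5.194) = 22.299 / 10.388 = 2.147 m.
Total = 2.975 + 2.147 = 5.122 m.

Total stopping distance ≈ 5.1 m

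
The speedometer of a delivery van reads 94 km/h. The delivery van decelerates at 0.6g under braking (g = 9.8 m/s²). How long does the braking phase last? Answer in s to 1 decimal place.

94 km/h ÷ 3.6 = 26.1111 m/s.
a = 0.6 × 9.8 = 5.880 m/s².
Braking time = v/a = 26.1111 / 5.880 = 4.441 s.

Braking time ≈ 4.4 s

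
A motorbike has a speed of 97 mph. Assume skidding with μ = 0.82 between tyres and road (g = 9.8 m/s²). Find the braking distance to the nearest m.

Braking distance ≈ 117 m

97 mph × 0.44704 = 43.3629 m/s.
a = μg = 0.82 × 9.8 = 8.036 m/s².
Braking distance = v²/(2a) = 43.3629² / (2 × 8.036) = 1880.341 / 16.072 = 116.995 m.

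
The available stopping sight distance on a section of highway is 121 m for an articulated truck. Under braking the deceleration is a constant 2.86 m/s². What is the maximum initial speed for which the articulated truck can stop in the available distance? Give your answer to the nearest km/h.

v²/(2a) = d ⇒ v = √(2 × 2.860 × 121) = √692.12 = 26.3082 m/s.
26.3082 m/s × 3.6 = 94.710 km/h.

Maximum speed ≈ 95 km/h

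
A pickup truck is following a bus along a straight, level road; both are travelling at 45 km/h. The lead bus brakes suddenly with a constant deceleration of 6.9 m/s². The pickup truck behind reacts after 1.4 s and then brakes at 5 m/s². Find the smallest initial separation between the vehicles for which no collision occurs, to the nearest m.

Minimum gap ≈ 22 m

45 km/h ÷ 3.6 = 12.5000 m/s.
Leader travels v²/(2a_L) = 156.250 / 13.800 = 11.322 m before stopping.
Follower covers v·t_r = 12.5000 × 1.4 = 17.500 m while reacting, then v²/(2a_F) = 156.250 / 10.000 = 15.625 m while braking, for a total of 17.500 + 15.625 = 33.125 m.
Since a_F ≤ a_L and the follower starts braking later, the follower is never slower than the leader, so the closest approach is when both have stopped.
Minimum gap = 33.125 − 11.322 = 21.803 m.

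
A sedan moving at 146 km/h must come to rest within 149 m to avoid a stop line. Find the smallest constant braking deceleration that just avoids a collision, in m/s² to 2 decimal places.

146 km/h ÷ 3.6 = 40.5556 m/s.
v² = 2a·d ⇒ a = v²/(2d) = 40.5556² / (2 × 149.000) = 1644.757 / 298.000 = 5.5193 m/s².

Required deceleration ≈ 5.52 m/s²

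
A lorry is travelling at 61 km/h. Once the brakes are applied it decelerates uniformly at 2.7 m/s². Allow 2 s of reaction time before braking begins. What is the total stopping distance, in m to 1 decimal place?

61 km/h ÷ 3.6 = 16.9444 m/s.
Reaction distance = v·t_r = 16.9444 × 2 = 33.889 m.
Braking distance = v²/(2a) = 16.9444² / (2 × 2.700) = 287.113 / 5.400 = 53.169 m.
Total = 33.889 + 53.169 = 87.058 m.

Total stopping distance ≈ 87.1 m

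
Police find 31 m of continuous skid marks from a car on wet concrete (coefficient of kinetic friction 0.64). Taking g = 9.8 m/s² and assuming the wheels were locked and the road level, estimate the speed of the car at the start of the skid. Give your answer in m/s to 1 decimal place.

Initial speed ≈ 19.7 m/s

Deceleration a = μg = 0.64 × 9.8 = 6.272 m/s².
v = √(2a·d) = √(2 × 6.272 × 31) = √388.864 = 19.7196 m/s.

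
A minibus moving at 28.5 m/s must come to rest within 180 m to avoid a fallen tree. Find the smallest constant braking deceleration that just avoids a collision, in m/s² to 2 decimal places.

Required deceleration ≈ 2.26 m/s²

v² = 2a·d ⇒ a = v²/(2d) = 28.5000² / (2 × 180.000) = 812.250 / 360.000 = 2.2563 m/s².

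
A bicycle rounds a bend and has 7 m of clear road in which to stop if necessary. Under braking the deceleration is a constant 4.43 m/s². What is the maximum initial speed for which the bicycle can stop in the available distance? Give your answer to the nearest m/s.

v²/(2a) = d ⇒ v = √(2 × 4.430 × 7) = √62.02 = 7.8753 m/s.

Maximum speed ≈ 8 m/s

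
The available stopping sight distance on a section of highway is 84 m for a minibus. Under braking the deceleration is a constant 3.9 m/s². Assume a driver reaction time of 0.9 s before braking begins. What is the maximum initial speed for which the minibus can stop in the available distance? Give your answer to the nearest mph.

Maximum speed ≈ 50 mph

Stopping distance: v·t_r + v²/(2a) = 84 with t_r = 0.9 s and a = 3.900 m/s².
So v² + 7.020 v − 655.20 = 0.
Positive root: v = −a·t_r + √((a·t_r)² + 2a·d) = −3.510 + √(12.320 + 655.20) = 22.3264 m/s.
22.3264 m/s ÷ 0.44704 = 49.943 mph.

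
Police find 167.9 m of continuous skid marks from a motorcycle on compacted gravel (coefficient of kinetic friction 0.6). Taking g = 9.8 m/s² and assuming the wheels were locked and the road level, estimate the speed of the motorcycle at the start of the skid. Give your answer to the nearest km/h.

Initial speed ≈ 160 km/h

Deceleration a = μg = 0.6 × 9.8 = 5.880 m/s².
v = √(2a·d) = √(2 × 5.880 × 167.9) = √1974.504 = 44.4354 m/s.
= 44.4354 × 3.6 = 159.967 km/h.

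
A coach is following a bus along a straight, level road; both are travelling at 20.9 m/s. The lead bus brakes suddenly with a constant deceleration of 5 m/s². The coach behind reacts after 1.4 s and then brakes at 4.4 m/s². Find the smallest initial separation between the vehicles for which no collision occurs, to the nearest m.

Leader travels v²/(2a_L) = 436.810 / 10.000 = 43.681 m before stopping.
Follower covers v·t_r = 20.9000 × 1.4 = 29.260 m while reacting, then v²/(2a_F) = 436.810 / 8.800 = 49.637 m while braking, for a total of 29.260 + 49.637 = 78.897 m.
Since a_F ≤ a_L and the follower starts braking later, the follower is never slower than the leader, so the closest approach is when both have stopped.
Minimum gap = 78.897 − 43.681 = 35.216 m.

Minimum gap ≈ 35 m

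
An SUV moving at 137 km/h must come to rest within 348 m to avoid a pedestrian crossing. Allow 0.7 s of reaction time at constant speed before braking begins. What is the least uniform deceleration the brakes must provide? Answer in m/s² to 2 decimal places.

137 km/h ÷ 3.6 = 38.0556 m/s.
Distance covered during reaction = 38.0556 × 0.7 = 26.639 m.
Distance available for braking: 348 − 26.639 = 321.361 m.
v² = 2a·d ⇒ a = v²/(2d) = 38.0556² / (2 × 321.361) = 1448.229 / 642.722 = 2.2533 m/s².

Required deceleration ≈ 2.25 m/s²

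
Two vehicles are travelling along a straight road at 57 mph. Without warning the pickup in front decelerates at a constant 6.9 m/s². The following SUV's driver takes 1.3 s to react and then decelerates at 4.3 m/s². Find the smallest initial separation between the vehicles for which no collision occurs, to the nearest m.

Minimum gap ≈ 62 m

57 mph × 0.44704 = 25.4813 m/s.
Leader travels v²/(2a_L) = 649.297 / 13.800 = 47.051 m before stopping.
Follower covers v·t_r = 25.4813 × 1.3 = 33.126 m while reacting, then v²/(2a_F) = 649.297 / 8.600 = 75.500 m while braking, for a total of 33.126 + 75.500 = 108.626 m.
Since a_F ≤ a_L and the follower starts braking later, the follower is never slower than the leader, so the closest approach is when both have stopped.
Minimum gap = 108.626 − 47.051 = 61.575 m.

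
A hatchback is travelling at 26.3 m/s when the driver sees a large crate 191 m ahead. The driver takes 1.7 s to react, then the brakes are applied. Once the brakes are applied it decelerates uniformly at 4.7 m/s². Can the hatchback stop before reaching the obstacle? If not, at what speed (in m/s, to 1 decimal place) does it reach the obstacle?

Reaction distance = 26.3000 × 1.7 = 44.710 m.
Braking distance = v²/(2a) = 691.690 / 9.400 = 73.584 m.
Total stopping distance = 44.710 + 73.584 = 118.294 m, vs 191 m available — it stops with 191 − 118.294 = 72.706 m to spare.

Yes — it stops about 72.7 m short of the obstacle, so it never reaches it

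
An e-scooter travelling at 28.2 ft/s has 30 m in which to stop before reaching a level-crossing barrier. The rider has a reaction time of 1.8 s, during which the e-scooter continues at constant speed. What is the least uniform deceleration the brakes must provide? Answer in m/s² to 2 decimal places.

28.2 ft/s × 0.3048 = 8.5954 m/s.
Distance covered during reaction = 8.5954 × 1.8 = 15.472 m.
Distance available for braking: 30 − 15.472 = 14.528 m.
v² = 2a·d ⇒ a = v²/(2d) = 8.5954² / (2 × 14.528) = 73.881 / 29.056 = 2.5427 m/s².

Required deceleration ≈ 2.54 m/s²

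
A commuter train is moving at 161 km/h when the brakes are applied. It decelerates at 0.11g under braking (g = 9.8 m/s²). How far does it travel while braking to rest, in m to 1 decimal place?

161 km/h ÷ 3.6 = 44.7222 m/s.
a = 0.11 × 9.8 = 1.078 m/s².
Braking distance = v²/(2a) = 44.7222² / (2 × 1.078) = 2000.075 / 2.156 = 927.679 m.

Braking distance ≈ 927.7 m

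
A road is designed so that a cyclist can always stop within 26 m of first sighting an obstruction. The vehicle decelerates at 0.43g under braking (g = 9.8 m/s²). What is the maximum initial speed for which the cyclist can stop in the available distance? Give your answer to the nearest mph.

Maximum speed ≈ 33 mph

a = 0.43 × 9.8 = 4.214 m/s².
v²/(2a) = d ⇒ v = √(2 × 4.214 × 26) = √219.13 = 14.8030 m/s.
14.8030 m/s ÷ 0.44704 = 33.113 mph.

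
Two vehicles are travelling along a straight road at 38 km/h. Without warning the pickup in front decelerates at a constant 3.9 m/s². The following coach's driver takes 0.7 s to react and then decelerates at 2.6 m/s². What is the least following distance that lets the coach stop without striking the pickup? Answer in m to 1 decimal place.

38 km/h ÷ 3.6 = 10.5556 m/s.
Leader travels v²/(2a_L) = 111.421 / 7.800 = 14.285 m before stopping.
Follower covers v·t_r = 10.5556 × 0.7 = 7.389 m while reacting, then v²/(2a_F) = 111.421 / 5.200 = 21.427 m while braking, for a total of 7.389 + 21.427 = 28.816 m.
Since a_F ≤ a_L and the follower starts braking later, the follower is never slower than the leader, so the closest approach is when both have stopped.
Minimum gap = 28.816 − 14.285 = 14.531 m.

Minimum gap ≈ 14.5 m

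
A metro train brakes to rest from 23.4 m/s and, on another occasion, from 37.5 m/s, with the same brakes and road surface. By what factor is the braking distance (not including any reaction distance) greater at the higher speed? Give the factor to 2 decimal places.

Braking distance d = v²/(2a), so with a fixed, d ∝ v².
Factor = (37.5/23.4)² = 1.6026² = 2.5683.

Factor ≈ 2.57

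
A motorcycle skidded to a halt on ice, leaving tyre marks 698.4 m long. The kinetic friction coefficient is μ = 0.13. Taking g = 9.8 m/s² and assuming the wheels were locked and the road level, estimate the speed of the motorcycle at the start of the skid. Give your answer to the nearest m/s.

Initial speed ≈ 42 m/s

Deceleration a = μg = 0.13 × 9.8 = 1.274 m/s².
v = √(2a·d) = √(2 × 1.274 × 698.4) = √1779.523 = 42.1844 m/s.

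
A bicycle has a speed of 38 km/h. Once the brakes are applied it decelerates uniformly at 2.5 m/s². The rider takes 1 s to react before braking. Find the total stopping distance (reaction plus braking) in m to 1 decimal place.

38 km/h ÷ 3.6 = 10.5556 m/s.
Reaction distance = v·t_r = 10.5556 × 1 = 10.556 m.
Braking distance = v²/(2a) = 10.5556² / (2 × 2.500) = 111.421 / 5.000 = 22.284 m.
Total = 10.556 + 22.284 = 32.840 m.

Total stopping distance ≈ 32.8 m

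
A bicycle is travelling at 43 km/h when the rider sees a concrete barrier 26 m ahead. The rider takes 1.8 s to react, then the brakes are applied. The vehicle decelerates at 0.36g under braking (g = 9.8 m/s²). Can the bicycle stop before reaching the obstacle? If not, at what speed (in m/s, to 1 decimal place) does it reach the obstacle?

No — it strikes the obstacle at 10.5 m/s

43 km/h ÷ 3.6 = 11.9444 m/s.
a = 0.36 × 9.8 = 3.528 m/s².
Reaction distance = 11.9444 × 1.8 = 21.500 m.
Braking distance needed to stop: v²/(2a) = 142.669 / 7.056 = 20.220 m, so total needed = 21.500 + 20.220 = 41.720 m > 26 m — it cannot stop.
Distance remaining when braking begins: 26 − 21.500 = 4.500 m.
v² = v₀² − 2a·d = 142.669 − 2 × 3.528 × 4.500 = 110.917 m²/s².
v = √110.917 = 10.532 m/s.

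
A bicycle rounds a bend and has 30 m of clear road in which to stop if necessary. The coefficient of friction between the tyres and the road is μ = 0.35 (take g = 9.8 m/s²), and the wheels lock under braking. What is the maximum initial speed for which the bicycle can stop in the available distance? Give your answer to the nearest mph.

a = μg = 0.35 × 9.8 = 3.430 m/s².
v²/(2a) = d ⇒ v = √(2 × 3.430 × 30) = √205.80 = 14.3457 m/s.
14.3457 m/s ÷ 0.44704 = 32.090 mph.

Maximum speed ≈ 32 mph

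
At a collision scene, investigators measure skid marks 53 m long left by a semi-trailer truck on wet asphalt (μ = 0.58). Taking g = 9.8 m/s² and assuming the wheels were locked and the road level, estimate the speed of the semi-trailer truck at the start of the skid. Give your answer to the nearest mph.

Initial speed ≈ 55 mph

Deceleration a = μg = 0.58 × 9.8 = 5.684 m/s².
v = √(2a·d) = √(2 × 5.684 × 53) = √602.504 = 24.5460 m/s.
= 24.5460 ÷ 0.44704 = 54.908 mph.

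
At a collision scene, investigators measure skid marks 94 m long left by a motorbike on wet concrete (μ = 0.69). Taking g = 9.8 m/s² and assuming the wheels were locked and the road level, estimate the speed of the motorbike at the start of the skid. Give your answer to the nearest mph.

Deceleration a = μg = 0.69 × 9.8 = 6.762 m/s².
v = √(2a·d) = √(2 × 6.762 × 94) = √1271.256 = 35.6547 m/s.
= 35.6547 ÷ 0.44704 = 79.757 mph.

Initial speed ≈ 80 mph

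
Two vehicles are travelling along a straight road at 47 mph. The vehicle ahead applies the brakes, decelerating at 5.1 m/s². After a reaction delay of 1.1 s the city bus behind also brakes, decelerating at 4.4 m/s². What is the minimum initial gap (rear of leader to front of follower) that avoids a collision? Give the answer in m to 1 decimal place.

47 mph × 0.44704 = 21.0109 m/s.
Leader travels v²/(2a_L) = 441.458 / 10.200 = 43.280 m before stopping.
Follower covers v·t_r = 21.0109 × 1.1 = 23.112 m while reacting, then v²/(2a_F) = 441.458 / 8.800 = 50.166 m while braking, for a total of 23.112 + 50.166 = 73.278 m.
Since a_F ≤ a_L and the follower starts braking later, the follower is never slower than the leader, so the closest approach is when both have stopped.
Minimum gap = 73.278 − 43.280 = 29.998 m.

Minimum gap ≈ 30.0 m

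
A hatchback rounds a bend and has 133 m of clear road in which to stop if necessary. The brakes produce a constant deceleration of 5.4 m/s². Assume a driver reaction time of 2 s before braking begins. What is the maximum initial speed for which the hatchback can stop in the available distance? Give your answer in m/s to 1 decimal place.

Stopping distance: v·t_r + v²/(2a) = 133 with t_r = 2 s and a = 5.400 m/s².
So v² + 21.600 v − 1436.40 = 0.
Positive root: v = −a·t_r + √((a·t_r)² + 2a·d) = −10.800 + √(116.640 + 1436.40) = 28.6086 m/s.

Maximum speed ≈ 28.6 m/s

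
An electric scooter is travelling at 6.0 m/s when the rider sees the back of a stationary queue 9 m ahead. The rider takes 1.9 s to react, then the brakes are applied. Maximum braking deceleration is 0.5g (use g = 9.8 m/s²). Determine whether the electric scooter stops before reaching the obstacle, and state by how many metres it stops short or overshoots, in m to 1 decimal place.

a = 0.5 × 9.8 = 4.900 m/s².
Reaction distance = 6.0000 × 1.9 = 11.400 m.
Braking distance = v²/(2a) = 36.000 / 9.800 = 3.673 m.
Total stopping distance = 11.400 + 3.673 = 15.073 m, vs 9 m available — it cannot stop in time and overshoots by 15.073 − 9 = 6.073 m.

No — it overshoots by 6.1 m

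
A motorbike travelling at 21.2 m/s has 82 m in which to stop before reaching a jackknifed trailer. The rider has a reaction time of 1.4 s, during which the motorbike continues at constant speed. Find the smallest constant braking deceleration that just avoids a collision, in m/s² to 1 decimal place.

Distance covered during reaction = 21.2000 × 1.4 = 29.680 m.
Distance available for braking: 82 − 29.680 = 52.320 m.
v² = 2a·d ⇒ a = v²/(2d) = 21.2000² / (2 × 52.320) = 449.440 / 104.640 = 4.2951 m/s².

Required deceleration ≈ 4.3 m/s²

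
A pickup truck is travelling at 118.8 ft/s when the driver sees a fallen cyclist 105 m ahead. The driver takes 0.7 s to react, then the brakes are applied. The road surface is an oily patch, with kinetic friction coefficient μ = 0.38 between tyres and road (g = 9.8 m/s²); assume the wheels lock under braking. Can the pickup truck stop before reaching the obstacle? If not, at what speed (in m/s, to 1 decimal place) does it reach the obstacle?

No — it strikes the obstacle at 26.8 m/s

118.8 ft/s × 0.3048 = 36.2102 m/s.
a = μg = 0.38 × 9.8 = 3.724 m/s².
Reaction distance = 36.2102 × 0.7 = 25.347 m.
Braking distance needed to stop: v²/(2a) = 1311.179 / 7.448 = 176.044 m, so total needed = 25.347 + 176.044 = 201.391 m > 105 m — it cannot stop.
Distance remaining when braking begins: 105 − 25.347 = 79.653 m.
v² = v₀² − 2a·d = 1311.179 − 2 × 3.724 × 79.653 = 717.923 m²/s².
v = √717.923 = 26.794 m/s.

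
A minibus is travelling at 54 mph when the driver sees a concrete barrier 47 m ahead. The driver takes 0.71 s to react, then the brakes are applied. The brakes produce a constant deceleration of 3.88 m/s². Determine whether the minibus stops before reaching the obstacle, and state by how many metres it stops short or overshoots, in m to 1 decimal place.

54 mph × 0.44704 = 24.1402 m/s.
Reaction distance = 24.1402 × 0.71 = 17.140 m.
Braking distance = v²/(2a) = 582.749 / 7.760 = 75.097 m.
Total stopping distance = 17.140 + 75.097 = 92.237 m, vs 47 m available — it cannot stop in time and overshoots by 92.237 − 47 = 45.237 m.

No — it overshoots by 45.2 m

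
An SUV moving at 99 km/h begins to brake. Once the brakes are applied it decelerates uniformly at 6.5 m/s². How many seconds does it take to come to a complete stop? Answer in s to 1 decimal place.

Braking time ≈ 4.2 s

99 km/h ÷ 3.6 = 27.5000 m/s.
Braking time = v/a = 27.5000 / 6.500 = 4.231 s.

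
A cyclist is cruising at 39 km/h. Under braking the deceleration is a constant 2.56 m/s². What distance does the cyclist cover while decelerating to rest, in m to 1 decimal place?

Braking distance ≈ 22.9 m

39 km/h ÷ 3.6 = 10.8333 m/s.
Braking distance = v²/(2a) = 10.8333² / (2 × 2.560) = 117.360 / 5.120 = 22.922 m.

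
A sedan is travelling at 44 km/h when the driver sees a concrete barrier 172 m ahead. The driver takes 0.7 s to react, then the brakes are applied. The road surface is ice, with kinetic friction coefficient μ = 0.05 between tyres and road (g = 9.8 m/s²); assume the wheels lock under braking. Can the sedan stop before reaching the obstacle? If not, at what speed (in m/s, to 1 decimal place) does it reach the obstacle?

Yes — it stops about 11.0 m short of the obstacle, so it never reaches it

44 km/h ÷ 3.6 = 12.2222 m/s.
a = μg = 0.05 × 9.8 = 0.490 m/s².
Reaction distance = 12.2222 × 0.7 = 8.556 m.
Braking distance = v²/(2a) = 149.382 / 0.980 = 152.431 m.
Total stopping distance = 8.556 + 152.431 = 160.987 m, vs 172 m available — it stops with 172 − 160.987 = 11.013 m to spare.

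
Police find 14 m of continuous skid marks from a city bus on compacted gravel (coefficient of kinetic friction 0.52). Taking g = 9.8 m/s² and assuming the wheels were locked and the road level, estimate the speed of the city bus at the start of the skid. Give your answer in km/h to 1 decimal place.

Initial speed ≈ 43.0 km/h

Deceleration a = μg = 0.52 × 9.8 = 5.096 m/s².
v = √(2a·d) = √(2 × 5.096 × 14) = √142.688 = 11.9452 m/s.
= 11.9452 × 3.6 = 43.003 km/h.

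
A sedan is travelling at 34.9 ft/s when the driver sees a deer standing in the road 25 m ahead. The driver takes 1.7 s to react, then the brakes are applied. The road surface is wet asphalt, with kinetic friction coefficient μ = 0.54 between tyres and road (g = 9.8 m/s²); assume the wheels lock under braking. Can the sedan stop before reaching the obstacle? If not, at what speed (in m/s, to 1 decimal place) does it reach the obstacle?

No — it strikes the obstacle at 6.3 m/s

34.9 ft/s × 0.3048 = 10.6375 m/s.
a = μg = 0.54 × 9.8 = 5.292 m/s².
Reaction distance = 10.6375 × 1.7 = 18.084 m.
Braking distance needed to stop: v²/(2a) = 113.156 / 10.584 = 10.691 m, so total needed = 18.084 + 10.691 = 28.775 m > 25 m — it cannot stop.
Distance remaining when braking begins: 25 − 18.084 = 6.916 m.
v² = v₀² − 2a·d = 113.156 − 2 × 5.292 × 6.916 = 39.957 m²/s².
v = √39.957 = 6.321 m/s.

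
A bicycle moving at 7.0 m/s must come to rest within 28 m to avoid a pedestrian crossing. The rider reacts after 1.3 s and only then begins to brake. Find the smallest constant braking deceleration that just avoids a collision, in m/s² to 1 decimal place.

Required deceleration ≈ 1.3 m/s²

Distance covered during reaction = 7.0000 × 1.3 = 9.100 m.
Distance available for braking: 28 − 9.100 = 18.900 m.
v² = 2a·d ⇒ a = v²/(2d) = 7.0000² / (2 × 18.900) = 49.000 / 37.800 = 1.2963 m/s².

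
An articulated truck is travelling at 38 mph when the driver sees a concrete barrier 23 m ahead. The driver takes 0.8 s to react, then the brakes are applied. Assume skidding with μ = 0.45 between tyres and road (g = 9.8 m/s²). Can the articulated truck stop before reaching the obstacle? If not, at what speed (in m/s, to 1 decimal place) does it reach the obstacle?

No — it strikes the obstacle at 14.3 m/s

38 mph × 0.44704 = 16.9875 m/s.
a = μg = 0.45 × 9.8 = 4.410 m/s².
Reaction distance = 16.9875 × 0.8 = 13.590 m.
Braking distance needed to stop: v²/(2a) = 288.575 / 8.820 = 32.718 m, so total needed = 13.590 + 32.718 = 46.308 m > 23 m — it cannot stop.
Distance remaining when braking begins: 23 − 13.590 = 9.410 m.
v² = v₀² − 2a·d = 288.575 − 2 × 4.410 × 9.410 = 205.579 m²/s².
v = √205.579 = 14.338 m/s.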